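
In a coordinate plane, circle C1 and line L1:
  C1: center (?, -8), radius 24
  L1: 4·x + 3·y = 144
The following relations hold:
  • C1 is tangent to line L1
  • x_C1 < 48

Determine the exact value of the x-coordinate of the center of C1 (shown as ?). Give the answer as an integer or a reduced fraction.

1. [C1‖L1]  x_C1² − 84x_C1 + 864 = 0  ⇒  x_C1 = 12 or 72
2. given x_C1 < 48: keep 12

12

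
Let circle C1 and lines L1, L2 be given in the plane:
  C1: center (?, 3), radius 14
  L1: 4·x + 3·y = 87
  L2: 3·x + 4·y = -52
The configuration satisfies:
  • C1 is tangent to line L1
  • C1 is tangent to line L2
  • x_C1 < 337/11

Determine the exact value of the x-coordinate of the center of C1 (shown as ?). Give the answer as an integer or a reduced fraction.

1. [C1‖L1]  x_C1² − 39x_C1 + 74 = 0  ⇒  x_C1 = 2 or 37
2. [C1‖L2]  x_C1² + (128/3)x_C1 − 268/3 = 0  ⇒  x_C1 = -134/3 or 2

2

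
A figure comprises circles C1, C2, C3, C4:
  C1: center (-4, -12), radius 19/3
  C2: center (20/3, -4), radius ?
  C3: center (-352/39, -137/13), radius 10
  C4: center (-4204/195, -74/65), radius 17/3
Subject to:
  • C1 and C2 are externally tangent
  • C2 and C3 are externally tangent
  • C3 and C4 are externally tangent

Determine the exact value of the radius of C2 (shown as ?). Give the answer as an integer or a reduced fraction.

7

1. [ext C1·C2]  r_C2² + (38/3)r_C2 − 413/3 = 0  ⇒  r_C2 = 7 (r>0 drops 1)
2. [ext C2·C3]  r_C2² + 20r_C2 − 189 = 0  ⇒  r_C2 = 7 (r>0 drops 1)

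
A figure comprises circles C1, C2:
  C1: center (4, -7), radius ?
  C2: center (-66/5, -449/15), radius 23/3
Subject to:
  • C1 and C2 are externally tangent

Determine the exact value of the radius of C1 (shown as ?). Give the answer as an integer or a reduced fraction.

21

1. [ext C1·C2]  r_C1² + (46/3)r_C1 − 763 = 0  ⇒  r_C1 = 21 (r>0 drops 1)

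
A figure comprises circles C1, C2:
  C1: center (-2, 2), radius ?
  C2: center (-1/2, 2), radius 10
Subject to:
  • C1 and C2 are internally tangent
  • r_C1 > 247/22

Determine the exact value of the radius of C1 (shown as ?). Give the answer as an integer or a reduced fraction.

1. [int C1,C2]  r_C1² − 20r_C1 + 391/4 = 0  ⇒  r_C1 = 17/2 or 23/2
2. given r_C1 > 247/22: keep 23/2

23/2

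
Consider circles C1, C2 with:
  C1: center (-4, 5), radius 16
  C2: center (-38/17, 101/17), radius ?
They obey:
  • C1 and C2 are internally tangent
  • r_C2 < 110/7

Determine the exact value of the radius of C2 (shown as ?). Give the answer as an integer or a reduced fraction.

14

1. [int C1,C2]  r_C2² − 32r_C2 + 252 = 0  ⇒  r_C2 = 14 or 18
2. given r_C2 < 110/7: keep 14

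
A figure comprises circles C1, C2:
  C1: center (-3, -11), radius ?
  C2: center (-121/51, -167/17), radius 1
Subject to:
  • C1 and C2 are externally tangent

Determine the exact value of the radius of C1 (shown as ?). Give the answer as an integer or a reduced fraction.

1. [ext C1·C2]  r_C1² + 2r_C1 − 7/9 = 0  ⇒  r_C1 = 1/3 (r>0 drops 1)

1/3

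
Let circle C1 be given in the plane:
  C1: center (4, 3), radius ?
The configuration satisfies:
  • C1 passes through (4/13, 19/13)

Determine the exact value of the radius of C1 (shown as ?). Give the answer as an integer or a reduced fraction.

1. [C1∋P]  r_C1² − 16 = 0  ⇒  r_C1 = 4 (r>0 drops 1)

4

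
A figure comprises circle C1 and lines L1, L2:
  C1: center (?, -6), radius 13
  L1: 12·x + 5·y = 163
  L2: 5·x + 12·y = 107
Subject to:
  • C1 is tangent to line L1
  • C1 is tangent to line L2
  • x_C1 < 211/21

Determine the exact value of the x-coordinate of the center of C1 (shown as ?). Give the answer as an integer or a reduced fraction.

1. [C1‖L1]  x_C1² − (193/6)x_C1 + 181/3 = 0  ⇒  x_C1 = 2 or 181/6
2. [C1‖L2]  x_C1² − (358/5)x_C1 + 696/5 = 0  ⇒  x_C1 = 2 or 348/5

2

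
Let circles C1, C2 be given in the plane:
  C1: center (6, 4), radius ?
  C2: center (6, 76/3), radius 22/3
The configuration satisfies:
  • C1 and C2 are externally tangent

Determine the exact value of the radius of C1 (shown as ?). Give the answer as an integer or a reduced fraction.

1. [ext C1·C2]  r_C1² + (44/3)r_C1 − 1204/3 = 0  ⇒  r_C1 = 14 (r>0 drops 1)

14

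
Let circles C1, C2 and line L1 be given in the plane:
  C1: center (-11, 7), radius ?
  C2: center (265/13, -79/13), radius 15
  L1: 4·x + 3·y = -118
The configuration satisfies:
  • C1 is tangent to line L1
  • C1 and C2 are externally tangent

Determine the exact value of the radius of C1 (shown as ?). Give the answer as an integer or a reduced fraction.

19

1. [C1‖L1]  r_C1² − 361 = 0  ⇒  r_C1 = 19 (r>0 drops 1)
2. [ext C1·C2]  r_C1² + 30r_C1 − 931 = 0  ⇒  r_C1 = 19 (r>0 drops 1)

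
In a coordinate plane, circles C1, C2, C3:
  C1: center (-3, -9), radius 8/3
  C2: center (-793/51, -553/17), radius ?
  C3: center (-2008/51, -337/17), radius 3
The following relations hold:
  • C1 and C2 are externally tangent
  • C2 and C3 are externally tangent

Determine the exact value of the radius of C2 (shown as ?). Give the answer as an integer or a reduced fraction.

24

1. [ext C1·C2]  r_C2² + (16/3)r_C2 − 704 = 0  ⇒  r_C2 = 24 (r>0 drops 1)
2. [ext C2·C3]  r_C2² + 6r_C2 − 720 = 0  ⇒  r_C2 = 24 (r>0 drops 1)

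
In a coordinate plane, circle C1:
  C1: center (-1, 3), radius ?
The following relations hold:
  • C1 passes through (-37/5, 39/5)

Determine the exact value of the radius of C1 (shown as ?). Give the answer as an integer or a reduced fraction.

8

1. [C1∋P]  r_C1² − 64 = 0  ⇒  r_C1 = 8 (r>0 drops 1)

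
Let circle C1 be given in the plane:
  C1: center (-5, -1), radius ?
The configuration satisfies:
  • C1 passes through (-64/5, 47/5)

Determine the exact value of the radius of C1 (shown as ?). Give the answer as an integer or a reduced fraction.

1. [C1∋P]  r_C1² − 169 = 0  ⇒  r_C1 = 13 (r>0 drops 1)

13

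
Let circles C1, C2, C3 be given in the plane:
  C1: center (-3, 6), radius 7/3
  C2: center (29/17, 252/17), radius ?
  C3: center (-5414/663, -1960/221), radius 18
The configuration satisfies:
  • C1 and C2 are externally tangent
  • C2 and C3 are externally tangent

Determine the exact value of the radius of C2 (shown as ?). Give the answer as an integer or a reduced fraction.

1. [ext C1·C2]  r_C2² + (14/3)r_C2 − 851/9 = 0  ⇒  r_C2 = 23/3 (r>0 drops 1)
2. [ext C2·C3]  r_C2² + 36r_C2 − 3013/9 = 0  ⇒  r_C2 = 23/3 (r>0 drops 1)

23/3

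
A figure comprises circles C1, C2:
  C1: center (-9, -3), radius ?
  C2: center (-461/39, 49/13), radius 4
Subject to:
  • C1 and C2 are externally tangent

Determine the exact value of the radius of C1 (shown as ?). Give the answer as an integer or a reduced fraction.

10/3

1. [ext C1·C2]  r_C1² + 8r_C1 − 340/9 = 0  ⇒  r_C1 = 10/3 (r>0 drops 1)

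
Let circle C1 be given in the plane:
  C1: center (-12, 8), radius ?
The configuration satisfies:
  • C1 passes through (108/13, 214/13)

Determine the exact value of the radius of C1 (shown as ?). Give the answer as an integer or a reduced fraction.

1. [C1∋P]  r_C1² − 484 = 0  ⇒  r_C1 = 22 (r>0 drops 1)

22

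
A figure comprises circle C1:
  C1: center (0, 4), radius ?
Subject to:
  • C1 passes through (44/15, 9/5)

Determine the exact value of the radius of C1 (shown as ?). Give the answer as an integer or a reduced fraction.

11/3

1. [C1∋P]  r_C1² − 121/9 = 0  ⇒  r_C1 = 11/3 (r>0 drops 1)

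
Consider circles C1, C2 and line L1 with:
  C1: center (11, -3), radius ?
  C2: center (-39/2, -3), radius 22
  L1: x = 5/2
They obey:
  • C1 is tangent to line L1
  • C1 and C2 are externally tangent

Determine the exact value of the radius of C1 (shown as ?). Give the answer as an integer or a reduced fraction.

17/2

1. [C1‖L1]  r_C1² − 289/4 = 0  ⇒  r_C1 = 17/2 (r>0 drops 1)
2. [ext C1·C2]  r_C1² + 44r_C1 − 1785/4 = 0  ⇒  r_C1 = 17/2 (r>0 drops 1)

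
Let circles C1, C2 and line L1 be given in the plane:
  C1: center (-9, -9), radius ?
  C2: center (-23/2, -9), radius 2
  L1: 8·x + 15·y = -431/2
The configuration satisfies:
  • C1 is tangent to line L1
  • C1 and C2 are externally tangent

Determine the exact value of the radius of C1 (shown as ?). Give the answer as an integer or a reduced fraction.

1. [C1‖L1]  r_C1² − 1/4 = 0  ⇒  r_C1 = 1/2 (r>0 drops 1)
2. [ext C1·C2]  r_C1² + 4r_C1 − 9/4 = 0  ⇒  r_C1 = 1/2 (r>0 drops 1)

1/2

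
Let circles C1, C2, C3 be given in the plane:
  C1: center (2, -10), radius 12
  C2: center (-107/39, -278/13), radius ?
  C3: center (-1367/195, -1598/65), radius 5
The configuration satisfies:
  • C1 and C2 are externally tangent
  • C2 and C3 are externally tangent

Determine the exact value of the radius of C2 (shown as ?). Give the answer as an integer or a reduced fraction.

1/3

1. [ext C1·C2]  r_C2² + 24r_C2 − 73/9 = 0  ⇒  r_C2 = 1/3 (r>0 drops 1)
2. [ext C2·C3]  r_C2² + 10r_C2 − 31/9 = 0  ⇒  r_C2 = 1/3 (r>0 drops 1)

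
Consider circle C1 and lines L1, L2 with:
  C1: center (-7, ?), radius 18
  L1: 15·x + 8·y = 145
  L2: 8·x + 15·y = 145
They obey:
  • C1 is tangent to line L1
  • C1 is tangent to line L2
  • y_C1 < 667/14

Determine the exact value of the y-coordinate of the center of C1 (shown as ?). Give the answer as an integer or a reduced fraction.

1. [C1‖L1]  y_C1² − (125/2)y_C1 − 973/2 = 0  ⇒  y_C1 = -7 or 139/2
2. [C1‖L2]  y_C1² − (134/5)y_C1 − 1183/5 = 0  ⇒  y_C1 = -7 or 169/5

-7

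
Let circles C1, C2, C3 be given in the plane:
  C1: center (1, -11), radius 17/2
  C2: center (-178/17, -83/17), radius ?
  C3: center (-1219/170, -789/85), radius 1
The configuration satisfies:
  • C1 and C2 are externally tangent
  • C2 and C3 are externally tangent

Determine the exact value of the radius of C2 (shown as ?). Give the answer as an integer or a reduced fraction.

1. [ext C1·C2]  r_C2² + 17r_C2 − 387/4 = 0  ⇒  r_C2 = 9/2 (r>0 drops 1)
2. [ext C2·C3]  r_C2² + 2r_C2 − 117/4 = 0  ⇒  r_C2 = 9/2 (r>0 drops 1)

9/2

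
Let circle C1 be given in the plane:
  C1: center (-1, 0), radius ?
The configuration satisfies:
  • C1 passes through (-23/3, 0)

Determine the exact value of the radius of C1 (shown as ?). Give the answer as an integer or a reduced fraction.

20/3

1. [C1∋P]  r_C1² − 400/9 = 0  ⇒  r_C1 = 20/3 (r>0 drops 1)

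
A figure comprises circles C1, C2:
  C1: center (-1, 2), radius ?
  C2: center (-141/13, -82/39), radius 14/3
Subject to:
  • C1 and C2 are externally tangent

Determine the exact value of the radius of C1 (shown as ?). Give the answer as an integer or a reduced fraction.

6

1. [ext C1·C2]  r_C1² + (28/3)r_C1 − 92 = 0  ⇒  r_C1 = 6 (r>0 drops 1)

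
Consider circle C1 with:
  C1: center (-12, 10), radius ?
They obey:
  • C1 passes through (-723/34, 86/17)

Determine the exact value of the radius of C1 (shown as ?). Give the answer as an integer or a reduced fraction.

1. [C1∋P]  r_C1² − 441/4 = 0  ⇒  r_C1 = 21/2 (r>0 drops 1)

21/2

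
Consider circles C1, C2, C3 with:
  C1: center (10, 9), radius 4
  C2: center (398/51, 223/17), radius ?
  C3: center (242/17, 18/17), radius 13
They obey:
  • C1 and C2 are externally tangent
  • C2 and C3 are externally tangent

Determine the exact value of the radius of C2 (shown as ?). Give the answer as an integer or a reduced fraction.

1. [ext C1·C2]  r_C2² + 8r_C2 − 52/9 = 0  ⇒  r_C2 = 2/3 (r>0 drops 1)
2. [ext C2·C3]  r_C2² + 26r_C2 − 160/9 = 0  ⇒  r_C2 = 2/3 (r>0 drops 1)

2/3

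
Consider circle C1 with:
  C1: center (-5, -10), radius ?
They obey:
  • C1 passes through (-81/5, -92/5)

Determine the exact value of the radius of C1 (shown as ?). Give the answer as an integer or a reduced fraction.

1. [C1∋P]  r_C1² − 196 = 0  ⇒  r_C1 = 14 (r>0 drops 1)

14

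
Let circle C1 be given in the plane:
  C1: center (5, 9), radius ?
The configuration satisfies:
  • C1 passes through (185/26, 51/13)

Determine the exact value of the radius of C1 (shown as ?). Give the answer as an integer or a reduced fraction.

11/2

1. [C1∋P]  r_C1² − 121/4 = 0  ⇒  r_C1 = 11/2 (r>0 drops 1)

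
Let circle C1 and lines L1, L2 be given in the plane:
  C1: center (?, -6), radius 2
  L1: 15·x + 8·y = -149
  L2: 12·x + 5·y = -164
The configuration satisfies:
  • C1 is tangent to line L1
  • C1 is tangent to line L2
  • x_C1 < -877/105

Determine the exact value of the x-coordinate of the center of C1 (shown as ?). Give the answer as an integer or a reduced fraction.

1. [C1‖L1]  x_C1² + (202/15)x_C1 + 201/5 = 0  ⇒  x_C1 = -9 or -67/15
2. [C1‖L2]  x_C1² + (67/3)x_C1 + 120 = 0  ⇒  x_C1 = -40/3 or -9

-9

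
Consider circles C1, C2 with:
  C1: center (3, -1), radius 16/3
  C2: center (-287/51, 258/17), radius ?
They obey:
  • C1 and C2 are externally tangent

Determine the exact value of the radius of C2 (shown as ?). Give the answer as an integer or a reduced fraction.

13

1. [ext C1·C2]  r_C2² + (32/3)r_C2 − 923/3 = 0  ⇒  r_C2 = 13 (r>0 drops 1)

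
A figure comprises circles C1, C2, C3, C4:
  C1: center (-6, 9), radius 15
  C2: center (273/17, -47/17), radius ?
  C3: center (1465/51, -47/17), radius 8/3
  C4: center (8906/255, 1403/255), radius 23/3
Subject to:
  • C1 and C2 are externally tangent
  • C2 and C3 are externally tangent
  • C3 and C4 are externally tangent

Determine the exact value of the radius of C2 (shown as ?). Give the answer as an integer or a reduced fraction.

10

1. [ext C1·C2]  r_C2² + 30r_C2 − 400 = 0  ⇒  r_C2 = 10 (r>0 drops 1)
2. [ext C2·C3]  r_C2² + (16/3)r_C2 − 460/3 = 0  ⇒  r_C2 = 10 (r>0 drops 1)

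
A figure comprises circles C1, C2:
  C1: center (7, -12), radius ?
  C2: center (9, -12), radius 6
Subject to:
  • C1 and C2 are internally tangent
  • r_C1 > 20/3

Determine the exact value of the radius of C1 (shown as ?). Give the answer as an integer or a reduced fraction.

8

1. [int C1,C2]  r_C1² − 12r_C1 + 32 = 0  ⇒  r_C1 = 4 or 8
2. given r_C1 > 20/3: keep 8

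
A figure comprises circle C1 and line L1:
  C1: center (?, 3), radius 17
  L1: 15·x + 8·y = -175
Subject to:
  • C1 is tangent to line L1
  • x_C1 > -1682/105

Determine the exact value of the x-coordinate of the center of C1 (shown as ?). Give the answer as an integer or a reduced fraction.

1. [C1‖L1]  x_C1² + (398/15)x_C1 − 976/5 = 0  ⇒  x_C1 = -488/15 or 6
2. given x_C1 > -1682/105: keep 6

6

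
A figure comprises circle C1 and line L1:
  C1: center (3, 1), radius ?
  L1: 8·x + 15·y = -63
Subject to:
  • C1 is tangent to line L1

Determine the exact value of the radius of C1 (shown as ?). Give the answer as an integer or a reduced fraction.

1. [C1‖L1]  r_C1² − 36 = 0  ⇒  r_C1 = 6 (r>0 drops 1)

6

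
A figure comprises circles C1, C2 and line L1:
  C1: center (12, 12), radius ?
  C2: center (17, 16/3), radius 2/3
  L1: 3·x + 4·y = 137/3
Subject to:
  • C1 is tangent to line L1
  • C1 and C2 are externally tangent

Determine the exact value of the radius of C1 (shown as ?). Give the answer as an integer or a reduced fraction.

23/3

1. [C1‖L1]  r_C1² − 529/9 = 0  ⇒  r_C1 = 23/3 (r>0 drops 1)
2. [ext C1·C2]  r_C1² + (4/3)r_C1 − 69 = 0  ⇒  r_C1 = 23/3 (r>0 drops 1)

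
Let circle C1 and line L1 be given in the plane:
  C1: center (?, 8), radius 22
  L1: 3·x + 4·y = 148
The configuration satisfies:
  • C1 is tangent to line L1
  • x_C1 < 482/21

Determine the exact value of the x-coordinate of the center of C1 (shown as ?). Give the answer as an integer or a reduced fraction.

1. [C1‖L1]  x_C1² − (232/3)x_C1 + 452/3 = 0  ⇒  x_C1 = 2 or 226/3
2. given x_C1 < 482/21: keep 2

2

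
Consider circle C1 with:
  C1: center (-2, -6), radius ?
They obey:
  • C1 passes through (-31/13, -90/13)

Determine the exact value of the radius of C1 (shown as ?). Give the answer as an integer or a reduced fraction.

1

1. [C1∋P]  r_C1² − 1 = 0  ⇒  r_C1 = 1 (r>0 drops 1)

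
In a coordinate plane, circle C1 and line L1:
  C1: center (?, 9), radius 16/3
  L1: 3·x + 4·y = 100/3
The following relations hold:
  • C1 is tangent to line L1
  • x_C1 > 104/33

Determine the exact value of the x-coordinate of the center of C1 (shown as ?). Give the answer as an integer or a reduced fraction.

8

1. [C1‖L1]  x_C1² + (16/9)x_C1 − 704/9 = 0  ⇒  x_C1 = -88/9 or 8
2. given x_C1 > 104/33: keep 8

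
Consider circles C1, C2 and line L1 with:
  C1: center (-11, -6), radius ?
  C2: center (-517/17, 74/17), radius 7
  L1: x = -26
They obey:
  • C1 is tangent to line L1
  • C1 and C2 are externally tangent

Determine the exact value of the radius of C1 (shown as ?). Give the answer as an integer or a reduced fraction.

1. [C1‖L1]  r_C1² − 225 = 0  ⇒  r_C1 = 15 (r>0 drops 1)
2. [ext C1·C2]  r_C1² + 14r_C1 − 435 = 0  ⇒  r_C1 = 15 (r>0 drops 1)

15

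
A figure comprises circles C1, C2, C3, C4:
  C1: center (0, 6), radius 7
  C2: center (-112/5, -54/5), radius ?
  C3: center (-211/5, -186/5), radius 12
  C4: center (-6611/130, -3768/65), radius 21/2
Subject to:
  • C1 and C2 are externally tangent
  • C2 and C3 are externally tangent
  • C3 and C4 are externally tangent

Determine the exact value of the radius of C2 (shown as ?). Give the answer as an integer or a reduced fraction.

1. [ext C1·C2]  r_C2² + 14r_C2 − 735 = 0  ⇒  r_C2 = 21 (r>0 drops 1)
2. [ext C2·C3]  r_C2² + 24r_C2 − 945 = 0  ⇒  r_C2 = 21 (r>0 drops 1)

21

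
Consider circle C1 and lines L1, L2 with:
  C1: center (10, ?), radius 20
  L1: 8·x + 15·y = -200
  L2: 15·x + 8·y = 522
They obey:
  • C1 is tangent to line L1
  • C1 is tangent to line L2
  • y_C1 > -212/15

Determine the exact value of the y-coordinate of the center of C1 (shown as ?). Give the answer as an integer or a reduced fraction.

1. [C1‖L1]  y_C1² + (112/3)y_C1 − 496/3 = 0  ⇒  y_C1 = -124/3 or 4
2. [C1‖L2]  y_C1² − 93y_C1 + 356 = 0  ⇒  y_C1 = 4 or 89

4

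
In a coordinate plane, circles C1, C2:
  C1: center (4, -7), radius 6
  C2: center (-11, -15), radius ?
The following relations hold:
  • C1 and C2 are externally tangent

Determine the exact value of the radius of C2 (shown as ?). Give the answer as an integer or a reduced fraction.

11

1. [ext C1·C2]  r_C2² + 12r_C2 − 253 = 0  ⇒  r_C2 = 11 (r>0 drops 1)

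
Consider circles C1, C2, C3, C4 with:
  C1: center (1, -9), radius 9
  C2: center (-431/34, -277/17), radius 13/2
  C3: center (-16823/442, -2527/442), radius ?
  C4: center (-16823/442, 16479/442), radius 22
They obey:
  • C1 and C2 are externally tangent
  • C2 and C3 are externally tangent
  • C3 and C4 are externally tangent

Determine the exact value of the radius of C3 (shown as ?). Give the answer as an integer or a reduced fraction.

1. [ext C2·C3]  r_C3² + 13r_C3 − 714 = 0  ⇒  r_C3 = 21 (r>0 drops 1)
2. [ext C3·C4]  r_C3² + 44r_C3 − 1365 = 0  ⇒  r_C3 = 21 (r>0 drops 1)

21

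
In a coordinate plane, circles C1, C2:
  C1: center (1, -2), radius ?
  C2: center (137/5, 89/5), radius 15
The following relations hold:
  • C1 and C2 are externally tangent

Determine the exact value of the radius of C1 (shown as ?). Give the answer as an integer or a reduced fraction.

18

1. [ext C1·C2]  r_C1² + 30r_C1 − 864 = 0  ⇒  r_C1 = 18 (r>0 drops 1)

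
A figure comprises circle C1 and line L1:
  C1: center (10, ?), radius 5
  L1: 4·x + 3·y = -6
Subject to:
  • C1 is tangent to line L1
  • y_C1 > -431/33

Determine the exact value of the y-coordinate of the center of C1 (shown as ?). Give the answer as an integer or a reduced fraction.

-7

1. [C1‖L1]  y_C1² + (92/3)y_C1 + 497/3 = 0  ⇒  y_C1 = -71/3 or -7
2. given y_C1 > -431/33: keep -7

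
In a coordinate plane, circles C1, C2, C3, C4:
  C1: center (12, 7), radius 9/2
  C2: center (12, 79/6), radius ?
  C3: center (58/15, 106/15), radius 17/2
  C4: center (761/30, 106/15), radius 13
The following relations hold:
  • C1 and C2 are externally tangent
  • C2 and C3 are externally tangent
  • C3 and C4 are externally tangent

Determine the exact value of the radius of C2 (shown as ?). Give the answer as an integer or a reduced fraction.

1. [ext C1·C2]  r_C2² + 9r_C2 − 160/9 = 0  ⇒  r_C2 = 5/3 (r>0 drops 1)
2. [ext C2·C3]  r_C2² + 17r_C2 − 280/9 = 0  ⇒  r_C2 = 5/3 (r>0 drops 1)

5/3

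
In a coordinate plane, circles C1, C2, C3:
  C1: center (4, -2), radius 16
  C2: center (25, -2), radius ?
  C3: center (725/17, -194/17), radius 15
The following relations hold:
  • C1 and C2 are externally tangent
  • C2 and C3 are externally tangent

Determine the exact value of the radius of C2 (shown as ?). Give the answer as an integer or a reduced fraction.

5

1. [ext C1·C2]  r_C2² + 32r_C2 − 185 = 0  ⇒  r_C2 = 5 (r>0 drops 1)
2. [ext C2·C3]  r_C2² + 30r_C2 − 175 = 0  ⇒  r_C2 = 5 (r>0 drops 1)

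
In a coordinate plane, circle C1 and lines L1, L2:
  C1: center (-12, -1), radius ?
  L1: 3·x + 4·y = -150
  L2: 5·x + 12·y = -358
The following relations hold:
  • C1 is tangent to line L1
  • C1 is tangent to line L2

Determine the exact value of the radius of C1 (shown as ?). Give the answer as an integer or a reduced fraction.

1. [C1‖L1]  r_C1² − 484 = 0  ⇒  r_C1 = 22 (r>0 drops 1)
2. [C1‖L2]  r_C1² − 484 = 0  ⇒  r_C1 = 22 (r>0 drops 1)

22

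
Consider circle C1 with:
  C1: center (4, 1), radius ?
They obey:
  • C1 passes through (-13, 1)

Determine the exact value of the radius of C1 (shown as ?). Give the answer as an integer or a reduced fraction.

17

1. [C1∋P]  r_C1² − 289 = 0  ⇒  r_C1 = 17 (r>0 drops 1)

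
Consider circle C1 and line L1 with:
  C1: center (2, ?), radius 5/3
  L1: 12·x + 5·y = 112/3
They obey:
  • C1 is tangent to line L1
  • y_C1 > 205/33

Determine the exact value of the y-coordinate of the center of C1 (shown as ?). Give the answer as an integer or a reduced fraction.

1. [C1‖L1]  y_C1² − (16/3)y_C1 − 35/3 = 0  ⇒  y_C1 = -5/3 or 7
2. given y_C1 > 205/33: keep 7

7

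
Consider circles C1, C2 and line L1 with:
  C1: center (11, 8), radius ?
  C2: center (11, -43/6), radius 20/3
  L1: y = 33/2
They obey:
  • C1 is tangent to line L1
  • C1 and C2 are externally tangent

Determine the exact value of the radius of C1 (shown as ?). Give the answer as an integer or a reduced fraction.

1. [C1‖L1]  r_C1² − 289/4 = 0  ⇒  r_C1 = 17/2 (r>0 drops 1)
2. [ext C1·C2]  r_C1² + (40/3)r_C1 − 2227/12 = 0  ⇒  r_C1 = 17/2 (r>0 drops 1)

17/2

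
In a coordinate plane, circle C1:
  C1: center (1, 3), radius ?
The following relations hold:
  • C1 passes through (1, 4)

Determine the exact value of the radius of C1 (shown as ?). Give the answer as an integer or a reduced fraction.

1. [C1∋P]  r_C1² − 1 = 0  ⇒  r_C1 = 1 (r>0 drops 1)

1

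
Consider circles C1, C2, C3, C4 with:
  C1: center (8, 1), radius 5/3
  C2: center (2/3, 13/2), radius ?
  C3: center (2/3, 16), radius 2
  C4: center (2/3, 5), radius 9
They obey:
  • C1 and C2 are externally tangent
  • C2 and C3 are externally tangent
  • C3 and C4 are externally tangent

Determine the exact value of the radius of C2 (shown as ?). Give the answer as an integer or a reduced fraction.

15/2

1. [ext C1·C2]  r_C2² + (10/3)r_C2 − 325/4 = 0  ⇒  r_C2 = 15/2 (r>0 drops 1)
2. [ext C2·C3]  r_C2² + 4r_C2 − 345/4 = 0  ⇒  r_C2 = 15/2 (r>0 drops 1)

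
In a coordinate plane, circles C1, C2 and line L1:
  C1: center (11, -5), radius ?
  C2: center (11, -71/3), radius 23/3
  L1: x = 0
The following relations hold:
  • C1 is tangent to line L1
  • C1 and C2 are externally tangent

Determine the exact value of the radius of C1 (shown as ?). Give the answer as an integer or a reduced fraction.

11

1. [C1‖L1]  r_C1² − 121 = 0  ⇒  r_C1 = 11 (r>0 drops 1)
2. [ext C1·C2]  r_C1² + (46/3)r_C1 − 869/3 = 0  ⇒  r_C1 = 11 (r>0 drops 1)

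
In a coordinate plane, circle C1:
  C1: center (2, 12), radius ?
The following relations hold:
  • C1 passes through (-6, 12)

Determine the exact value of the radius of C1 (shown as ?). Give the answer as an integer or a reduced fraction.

8

1. [C1∋P]  r_C1² − 64 = 0  ⇒  r_C1 = 8 (r>0 drops 1)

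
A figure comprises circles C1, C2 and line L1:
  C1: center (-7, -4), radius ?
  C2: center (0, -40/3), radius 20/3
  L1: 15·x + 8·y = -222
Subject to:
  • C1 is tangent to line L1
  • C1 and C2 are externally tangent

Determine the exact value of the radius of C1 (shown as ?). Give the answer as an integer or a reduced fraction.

1. [C1‖L1]  r_C1² − 25 = 0  ⇒  r_C1 = 5 (r>0 drops 1)
2. [ext C1·C2]  r_C1² + (40/3)r_C1 − 275/3 = 0  ⇒  r_C1 = 5 (r>0 drops 1)

5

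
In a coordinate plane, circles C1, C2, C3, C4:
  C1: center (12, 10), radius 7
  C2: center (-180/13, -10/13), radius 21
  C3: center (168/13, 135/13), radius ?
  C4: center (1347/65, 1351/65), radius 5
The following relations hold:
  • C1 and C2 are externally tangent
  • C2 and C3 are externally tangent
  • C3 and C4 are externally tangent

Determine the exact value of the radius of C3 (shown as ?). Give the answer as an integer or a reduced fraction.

8

1. [ext C2·C3]  r_C3² + 42r_C3 − 400 = 0  ⇒  r_C3 = 8 (r>0 drops 1)
2. [ext C3·C4]  r_C3² + 10r_C3 − 144 = 0  ⇒  r_C3 = 8 (r>0 drops 1)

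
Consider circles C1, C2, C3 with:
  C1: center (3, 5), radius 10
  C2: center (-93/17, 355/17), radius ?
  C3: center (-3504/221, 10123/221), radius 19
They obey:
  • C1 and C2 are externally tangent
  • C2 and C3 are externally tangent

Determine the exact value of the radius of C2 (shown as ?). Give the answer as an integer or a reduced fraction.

8

1. [ext C1·C2]  r_C2² + 20r_C2 − 224 = 0  ⇒  r_C2 = 8 (r>0 drops 1)
2. [ext C2·C3]  r_C2² + 38r_C2 − 368 = 0  ⇒  r_C2 = 8 (r>0 drops 1)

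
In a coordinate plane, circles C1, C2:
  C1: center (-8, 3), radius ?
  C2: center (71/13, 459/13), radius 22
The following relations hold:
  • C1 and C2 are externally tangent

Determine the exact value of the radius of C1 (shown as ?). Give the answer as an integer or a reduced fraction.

13

1. [ext C1·C2]  r_C1² + 44r_C1 − 741 = 0  ⇒  r_C1 = 13 (r>0 drops 1)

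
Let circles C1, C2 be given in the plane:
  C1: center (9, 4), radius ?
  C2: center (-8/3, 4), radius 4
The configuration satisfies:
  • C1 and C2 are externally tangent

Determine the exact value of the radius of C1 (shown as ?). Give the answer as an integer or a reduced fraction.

1. [ext C1·C2]  r_C1² + 8r_C1 − 1081/9 = 0  ⇒  r_C1 = 23/3 (r>0 drops 1)

23/3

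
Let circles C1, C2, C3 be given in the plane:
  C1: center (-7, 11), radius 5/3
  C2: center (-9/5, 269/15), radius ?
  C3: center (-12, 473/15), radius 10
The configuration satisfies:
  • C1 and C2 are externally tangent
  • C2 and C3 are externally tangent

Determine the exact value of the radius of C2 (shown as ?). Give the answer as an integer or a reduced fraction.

7

1. [ext C1·C2]  r_C2² + (10/3)r_C2 − 217/3 = 0  ⇒  r_C2 = 7 (r>0 drops 1)
2. [ext C2·C3]  r_C2² + 20r_C2 − 189 = 0  ⇒  r_C2 = 7 (r>0 drops 1)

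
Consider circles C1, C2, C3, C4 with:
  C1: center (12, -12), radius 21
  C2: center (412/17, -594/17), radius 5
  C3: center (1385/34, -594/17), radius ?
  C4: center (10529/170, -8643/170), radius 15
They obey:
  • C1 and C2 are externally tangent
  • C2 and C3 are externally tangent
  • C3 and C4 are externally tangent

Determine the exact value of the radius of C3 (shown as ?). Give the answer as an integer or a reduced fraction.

23/2

1. [ext C2·C3]  r_C3² + 10r_C3 − 989/4 = 0  ⇒  r_C3 = 23/2 (r>0 drops 1)
2. [ext C3·C4]  r_C3² + 30r_C3 − 1909/4 = 0  ⇒  r_C3 = 23/2 (r>0 drops 1)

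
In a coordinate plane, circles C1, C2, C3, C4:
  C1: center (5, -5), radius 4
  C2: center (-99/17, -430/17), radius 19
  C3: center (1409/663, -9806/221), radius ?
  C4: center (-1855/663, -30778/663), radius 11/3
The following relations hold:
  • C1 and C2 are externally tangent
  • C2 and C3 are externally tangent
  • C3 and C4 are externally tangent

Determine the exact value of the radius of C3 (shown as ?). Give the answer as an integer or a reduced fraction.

1. [ext C2·C3]  r_C3² + 38r_C3 − 595/9 = 0  ⇒  r_C3 = 5/3 (r>0 drops 1)
2. [ext C3·C4]  r_C3² + (22/3)r_C3 − 15 = 0  ⇒  r_C3 = 5/3 (r>0 drops 1)

5/3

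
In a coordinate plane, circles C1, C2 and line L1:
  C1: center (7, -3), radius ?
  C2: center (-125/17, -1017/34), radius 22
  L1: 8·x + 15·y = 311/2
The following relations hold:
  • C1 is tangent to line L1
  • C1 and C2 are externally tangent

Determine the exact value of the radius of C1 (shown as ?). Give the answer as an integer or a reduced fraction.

1. [C1‖L1]  r_C1² − 289/4 = 0  ⇒  r_C1 = 17/2 (r>0 drops 1)
2. [ext C1·C2]  r_C1² + 44r_C1 − 1785/4 = 0  ⇒  r_C1 = 17/2 (r>0 drops 1)

17/2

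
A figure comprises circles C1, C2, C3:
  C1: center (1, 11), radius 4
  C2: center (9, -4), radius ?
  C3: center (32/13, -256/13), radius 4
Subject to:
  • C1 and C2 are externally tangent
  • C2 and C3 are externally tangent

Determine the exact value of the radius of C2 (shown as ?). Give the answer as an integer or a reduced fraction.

13

1. [ext C1·C2]  r_C2² + 8r_C2 − 273 = 0  ⇒  r_C2 = 13 (r>0 drops 1)
2. [ext C2·C3]  r_C2² + 8r_C2 − 273 = 0  ⇒  r_C2 = 13 (r>0 drops 1)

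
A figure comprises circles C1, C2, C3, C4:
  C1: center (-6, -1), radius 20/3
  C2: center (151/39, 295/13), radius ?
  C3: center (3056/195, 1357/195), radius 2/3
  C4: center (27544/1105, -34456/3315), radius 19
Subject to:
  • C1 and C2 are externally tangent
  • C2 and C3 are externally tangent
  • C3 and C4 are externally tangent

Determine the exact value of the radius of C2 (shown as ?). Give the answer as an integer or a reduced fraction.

19

1. [ext C1·C2]  r_C2² + (40/3)r_C2 − 1843/3 = 0  ⇒  r_C2 = 19 (r>0 drops 1)
2. [ext C2·C3]  r_C2² + (4/3)r_C2 − 1159/3 = 0  ⇒  r_C2 = 19 (r>0 drops 1)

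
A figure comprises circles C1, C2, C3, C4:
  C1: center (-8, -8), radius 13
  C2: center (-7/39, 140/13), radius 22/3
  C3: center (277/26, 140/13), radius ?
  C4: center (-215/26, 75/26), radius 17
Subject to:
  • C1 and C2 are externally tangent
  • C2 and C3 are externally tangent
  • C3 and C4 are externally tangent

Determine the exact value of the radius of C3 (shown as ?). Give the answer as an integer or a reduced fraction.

1. [ext C2·C3]  r_C3² + (44/3)r_C3 − 763/12 = 0  ⇒  r_C3 = 7/2 (r>0 drops 1)
2. [ext C3·C4]  r_C3² + 34r_C3 − 525/4 = 0  ⇒  r_C3 = 7/2 (r>0 drops 1)

7/2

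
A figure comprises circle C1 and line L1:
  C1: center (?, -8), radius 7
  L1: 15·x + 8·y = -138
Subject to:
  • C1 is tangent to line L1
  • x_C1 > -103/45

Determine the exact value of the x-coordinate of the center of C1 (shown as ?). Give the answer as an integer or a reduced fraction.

3

1. [C1‖L1]  x_C1² + (148/15)x_C1 − 193/5 = 0  ⇒  x_C1 = -193/15 or 3
2. given x_C1 > -103/45: keep 3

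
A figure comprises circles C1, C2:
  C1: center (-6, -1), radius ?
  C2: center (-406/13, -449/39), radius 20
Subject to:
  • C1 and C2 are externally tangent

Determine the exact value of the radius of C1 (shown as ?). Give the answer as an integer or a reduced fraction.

22/3

1. [ext C1·C2]  r_C1² + 40r_C1 − 3124/9 = 0  ⇒  r_C1 = 22/3 (r>0 drops 1)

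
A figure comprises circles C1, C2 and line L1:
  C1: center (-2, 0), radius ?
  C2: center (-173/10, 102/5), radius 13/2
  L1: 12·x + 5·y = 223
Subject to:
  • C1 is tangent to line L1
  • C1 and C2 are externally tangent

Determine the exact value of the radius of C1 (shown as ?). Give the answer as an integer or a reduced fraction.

1. [C1‖L1]  r_C1² − 361 = 0  ⇒  r_C1 = 19 (r>0 drops 1)
2. [ext C1·C2]  r_C1² + 13r_C1 − 608 = 0  ⇒  r_C1 = 19 (r>0 drops 1)

19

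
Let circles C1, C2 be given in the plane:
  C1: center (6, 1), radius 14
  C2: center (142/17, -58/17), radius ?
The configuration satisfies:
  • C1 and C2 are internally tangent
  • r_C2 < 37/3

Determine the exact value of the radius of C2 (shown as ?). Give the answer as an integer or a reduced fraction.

1. [int C1,C2]  r_C2² − 28r_C2 + 171 = 0  ⇒  r_C2 = 9 or 19
2. given r_C2 < 37/3: keep 9

9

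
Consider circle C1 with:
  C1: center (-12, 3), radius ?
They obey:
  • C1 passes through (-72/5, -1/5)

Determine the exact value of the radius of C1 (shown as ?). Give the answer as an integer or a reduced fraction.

4

1. [C1∋P]  r_C1² − 16 = 0  ⇒  r_C1 = 4 (r>0 drops 1)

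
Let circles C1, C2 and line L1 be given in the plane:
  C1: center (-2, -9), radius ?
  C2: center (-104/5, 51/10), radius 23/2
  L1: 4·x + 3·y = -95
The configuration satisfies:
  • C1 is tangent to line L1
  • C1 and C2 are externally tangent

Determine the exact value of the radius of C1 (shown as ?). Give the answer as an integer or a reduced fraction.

12

1. [C1‖L1]  r_C1² − 144 = 0  ⇒  r_C1 = 12 (r>0 drops 1)
2. [ext C1·C2]  r_C1² + 23r_C1 − 420 = 0  ⇒  r_C1 = 12 (r>0 drops 1)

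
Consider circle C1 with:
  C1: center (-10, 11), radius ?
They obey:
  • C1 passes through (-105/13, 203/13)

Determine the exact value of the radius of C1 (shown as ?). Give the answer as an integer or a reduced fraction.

1. [C1∋P]  r_C1² − 25 = 0  ⇒  r_C1 = 5 (r>0 drops 1)

5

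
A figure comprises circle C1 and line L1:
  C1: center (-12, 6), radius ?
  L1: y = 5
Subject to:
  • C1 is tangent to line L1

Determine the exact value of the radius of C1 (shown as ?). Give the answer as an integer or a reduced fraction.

1

1. [C1‖L1]  r_C1² − 1 = 0  ⇒  r_C1 = 1 (r>0 drops 1)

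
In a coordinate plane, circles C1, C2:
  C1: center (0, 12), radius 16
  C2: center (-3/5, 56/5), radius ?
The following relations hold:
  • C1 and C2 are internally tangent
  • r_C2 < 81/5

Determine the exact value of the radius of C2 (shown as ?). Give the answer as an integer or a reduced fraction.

1. [int C1,C2]  r_C2² − 32r_C2 + 255 = 0  ⇒  r_C2 = 15 or 17
2. given r_C2 < 81/5: keep 15

15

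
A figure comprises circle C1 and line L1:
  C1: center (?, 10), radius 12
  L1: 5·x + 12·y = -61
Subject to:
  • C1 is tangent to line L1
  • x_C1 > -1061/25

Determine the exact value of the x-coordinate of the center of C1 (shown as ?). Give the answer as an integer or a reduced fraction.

1. [C1‖L1]  x_C1² + (362/5)x_C1 + 337 = 0  ⇒  x_C1 = -337/5 or -5
2. given x_C1 > -1061/25: keep -5

-5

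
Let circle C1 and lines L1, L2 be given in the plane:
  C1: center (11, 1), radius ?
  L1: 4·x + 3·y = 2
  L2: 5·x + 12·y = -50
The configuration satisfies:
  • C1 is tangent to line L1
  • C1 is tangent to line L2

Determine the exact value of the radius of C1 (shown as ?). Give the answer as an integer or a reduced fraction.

9

1. [C1‖L1]  r_C1² − 81 = 0  ⇒  r_C1 = 9 (r>0 drops 1)
2. [C1‖L2]  r_C1² − 81 = 0  ⇒  r_C1 = 9 (r>0 drops 1)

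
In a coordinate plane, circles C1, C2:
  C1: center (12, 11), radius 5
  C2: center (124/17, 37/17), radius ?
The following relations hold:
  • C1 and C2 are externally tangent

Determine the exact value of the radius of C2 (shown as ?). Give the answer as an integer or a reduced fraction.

1. [ext C1·C2]  r_C2² + 10r_C2 − 75 = 0  ⇒  r_C2 = 5 (r>0 drops 1)

5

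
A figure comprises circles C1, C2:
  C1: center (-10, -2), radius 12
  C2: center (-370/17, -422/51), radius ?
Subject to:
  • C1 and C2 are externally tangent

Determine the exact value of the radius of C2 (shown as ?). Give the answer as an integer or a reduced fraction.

4/3

1. [ext C1·C2]  r_C2² + 24r_C2 − 304/9 = 0  ⇒  r_C2 = 4/3 (r>0 drops 1)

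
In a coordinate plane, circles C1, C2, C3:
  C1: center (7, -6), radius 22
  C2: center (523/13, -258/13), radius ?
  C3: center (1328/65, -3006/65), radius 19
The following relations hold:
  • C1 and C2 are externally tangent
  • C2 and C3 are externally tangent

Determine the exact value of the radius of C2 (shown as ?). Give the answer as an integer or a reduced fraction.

14

1. [ext C1·C2]  r_C2² + 44r_C2 − 812 = 0  ⇒  r_C2 = 14 (r>0 drops 1)
2. [ext C2·C3]  r_C2² + 38r_C2 − 728 = 0  ⇒  r_C2 = 14 (r>0 drops 1)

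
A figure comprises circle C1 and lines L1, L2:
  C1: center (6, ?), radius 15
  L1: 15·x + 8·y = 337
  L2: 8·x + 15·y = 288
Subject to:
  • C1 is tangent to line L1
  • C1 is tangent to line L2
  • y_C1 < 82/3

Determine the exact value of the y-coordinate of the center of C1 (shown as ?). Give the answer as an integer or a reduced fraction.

1. [C1‖L1]  y_C1² − (247/4)y_C1 − 251/4 = 0  ⇒  y_C1 = -1 or 251/4
2. [C1‖L2]  y_C1² − 32y_C1 − 33 = 0  ⇒  y_C1 = -1 or 33

-1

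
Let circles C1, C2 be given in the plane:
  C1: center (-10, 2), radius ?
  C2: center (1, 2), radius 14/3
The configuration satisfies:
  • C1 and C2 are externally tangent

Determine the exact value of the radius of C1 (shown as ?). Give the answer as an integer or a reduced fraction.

19/3

1. [ext C1·C2]  r_C1² + (28/3)r_C1 − 893/9 = 0  ⇒  r_C1 = 19/3 (r>0 drops 1)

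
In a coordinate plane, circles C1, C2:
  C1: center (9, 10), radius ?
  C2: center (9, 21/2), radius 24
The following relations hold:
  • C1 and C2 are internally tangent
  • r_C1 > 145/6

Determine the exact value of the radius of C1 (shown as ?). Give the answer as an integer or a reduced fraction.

49/2

1. [int C1,C2]  r_C1² − 48r_C1 + 2303/4 = 0  ⇒  r_C1 = 47/2 or 49/2
2. given r_C1 > 145/6: keep 49/2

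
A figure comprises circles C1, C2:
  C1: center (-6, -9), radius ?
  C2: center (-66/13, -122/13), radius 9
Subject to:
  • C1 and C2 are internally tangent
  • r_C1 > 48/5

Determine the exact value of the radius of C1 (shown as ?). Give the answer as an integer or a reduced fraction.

10

1. [int C1,C2]  r_C1² − 18r_C1 + 80 = 0  ⇒  r_C1 = 8 or 10
2. given r_C1 > 48/5: keep 10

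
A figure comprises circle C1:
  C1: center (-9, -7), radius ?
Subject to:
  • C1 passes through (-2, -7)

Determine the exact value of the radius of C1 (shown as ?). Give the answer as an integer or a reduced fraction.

7

1. [C1∋P]  r_C1² − 49 = 0  ⇒  r_C1 = 7 (r>0 drops 1)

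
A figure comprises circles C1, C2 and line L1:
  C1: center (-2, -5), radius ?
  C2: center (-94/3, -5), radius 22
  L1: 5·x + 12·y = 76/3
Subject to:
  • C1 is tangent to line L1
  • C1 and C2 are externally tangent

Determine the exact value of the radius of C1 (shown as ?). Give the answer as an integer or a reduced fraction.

22/3

1. [C1‖L1]  r_C1² − 484/9 = 0  ⇒  r_C1 = 22/3 (r>0 drops 1)
2. [ext C1·C2]  r_C1² + 44r_C1 − 3388/9 = 0  ⇒  r_C1 = 22/3 (r>0 drops 1)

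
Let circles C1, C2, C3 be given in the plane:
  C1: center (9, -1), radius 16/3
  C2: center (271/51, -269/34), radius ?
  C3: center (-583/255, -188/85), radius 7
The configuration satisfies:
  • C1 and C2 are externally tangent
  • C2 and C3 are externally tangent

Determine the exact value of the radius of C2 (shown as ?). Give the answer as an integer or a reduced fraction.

5/2

1. [ext C1·C2]  r_C2² + (32/3)r_C2 − 395/12 = 0  ⇒  r_C2 = 5/2 (r>0 drops 1)
2. [ext C2·C3]  r_C2² + 14r_C2 − 165/4 = 0  ⇒  r_C2 = 5/2 (r>0 drops 1)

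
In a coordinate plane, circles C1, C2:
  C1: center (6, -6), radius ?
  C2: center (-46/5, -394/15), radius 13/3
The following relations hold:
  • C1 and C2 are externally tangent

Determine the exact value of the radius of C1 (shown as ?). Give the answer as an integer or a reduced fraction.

1. [ext C1·C2]  r_C1² + (26/3)r_C1 − 623 = 0  ⇒  r_C1 = 21 (r>0 drops 1)

21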